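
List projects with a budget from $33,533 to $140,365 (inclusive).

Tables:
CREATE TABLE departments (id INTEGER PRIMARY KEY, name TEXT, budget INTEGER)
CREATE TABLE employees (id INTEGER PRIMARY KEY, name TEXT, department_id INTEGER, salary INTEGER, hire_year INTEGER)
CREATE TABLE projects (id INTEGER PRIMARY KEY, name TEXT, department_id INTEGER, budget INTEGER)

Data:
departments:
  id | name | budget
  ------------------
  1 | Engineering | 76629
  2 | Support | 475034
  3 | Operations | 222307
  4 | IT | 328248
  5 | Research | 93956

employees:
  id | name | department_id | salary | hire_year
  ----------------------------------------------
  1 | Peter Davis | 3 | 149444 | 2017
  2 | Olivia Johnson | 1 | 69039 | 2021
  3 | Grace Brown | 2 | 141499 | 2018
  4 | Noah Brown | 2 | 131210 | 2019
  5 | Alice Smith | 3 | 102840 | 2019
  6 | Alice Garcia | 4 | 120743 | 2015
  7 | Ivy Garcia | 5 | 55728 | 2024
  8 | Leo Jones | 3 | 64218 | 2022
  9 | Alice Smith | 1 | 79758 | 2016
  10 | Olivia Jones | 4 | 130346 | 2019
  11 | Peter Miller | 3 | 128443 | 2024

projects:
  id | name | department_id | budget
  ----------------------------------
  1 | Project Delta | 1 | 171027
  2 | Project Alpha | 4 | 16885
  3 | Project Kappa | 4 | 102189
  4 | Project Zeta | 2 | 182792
SELECT name, budget FROM projects WHERE budget BETWEEN 33533 AND 140365

Execution result:
name | budget
Project Kappa | 102189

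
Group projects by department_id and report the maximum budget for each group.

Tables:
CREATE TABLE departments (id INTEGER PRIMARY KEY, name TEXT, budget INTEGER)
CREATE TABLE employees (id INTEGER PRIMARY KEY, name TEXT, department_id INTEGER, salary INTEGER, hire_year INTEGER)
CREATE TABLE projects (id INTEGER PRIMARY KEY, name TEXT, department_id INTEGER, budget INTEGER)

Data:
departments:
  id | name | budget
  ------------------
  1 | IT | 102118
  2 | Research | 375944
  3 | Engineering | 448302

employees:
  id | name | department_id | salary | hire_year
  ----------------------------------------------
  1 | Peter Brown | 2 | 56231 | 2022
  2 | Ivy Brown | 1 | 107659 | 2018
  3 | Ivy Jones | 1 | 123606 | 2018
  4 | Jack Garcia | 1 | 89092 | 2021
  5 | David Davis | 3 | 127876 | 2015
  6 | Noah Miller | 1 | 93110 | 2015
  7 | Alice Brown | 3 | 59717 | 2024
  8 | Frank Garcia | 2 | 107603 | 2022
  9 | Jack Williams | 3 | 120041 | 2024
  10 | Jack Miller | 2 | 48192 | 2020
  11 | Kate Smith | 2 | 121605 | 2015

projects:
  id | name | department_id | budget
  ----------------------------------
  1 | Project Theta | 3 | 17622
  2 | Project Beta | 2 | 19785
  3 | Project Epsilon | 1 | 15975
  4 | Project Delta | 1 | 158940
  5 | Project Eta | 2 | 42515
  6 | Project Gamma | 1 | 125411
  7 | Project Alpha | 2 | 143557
SELECT department_id, MAX(budget) AS max_budget FROM projects GROUP BY department_id

Execution result:
department_id | max_budget
1 | 158940
2 | 143557
3 | 17622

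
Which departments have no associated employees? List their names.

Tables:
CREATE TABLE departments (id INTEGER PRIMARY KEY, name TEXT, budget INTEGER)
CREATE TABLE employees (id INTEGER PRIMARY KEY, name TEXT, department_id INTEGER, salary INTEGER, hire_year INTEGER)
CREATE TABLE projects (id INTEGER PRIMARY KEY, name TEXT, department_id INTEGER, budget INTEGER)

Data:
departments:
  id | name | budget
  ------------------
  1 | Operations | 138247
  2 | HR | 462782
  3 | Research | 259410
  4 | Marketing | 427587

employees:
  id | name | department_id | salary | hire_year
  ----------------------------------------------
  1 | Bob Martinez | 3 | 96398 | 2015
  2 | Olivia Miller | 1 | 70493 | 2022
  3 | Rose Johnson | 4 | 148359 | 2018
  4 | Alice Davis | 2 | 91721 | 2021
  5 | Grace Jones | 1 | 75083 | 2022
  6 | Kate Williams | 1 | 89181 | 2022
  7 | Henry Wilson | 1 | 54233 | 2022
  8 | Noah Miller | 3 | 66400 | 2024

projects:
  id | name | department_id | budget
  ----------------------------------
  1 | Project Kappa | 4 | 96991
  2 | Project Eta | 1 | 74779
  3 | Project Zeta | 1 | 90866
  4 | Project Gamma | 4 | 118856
SELECT p.name FROM departments p LEFT JOIN employees c ON c.department_id = p.id WHERE c.id IS NULL

Execution result:
(no rows)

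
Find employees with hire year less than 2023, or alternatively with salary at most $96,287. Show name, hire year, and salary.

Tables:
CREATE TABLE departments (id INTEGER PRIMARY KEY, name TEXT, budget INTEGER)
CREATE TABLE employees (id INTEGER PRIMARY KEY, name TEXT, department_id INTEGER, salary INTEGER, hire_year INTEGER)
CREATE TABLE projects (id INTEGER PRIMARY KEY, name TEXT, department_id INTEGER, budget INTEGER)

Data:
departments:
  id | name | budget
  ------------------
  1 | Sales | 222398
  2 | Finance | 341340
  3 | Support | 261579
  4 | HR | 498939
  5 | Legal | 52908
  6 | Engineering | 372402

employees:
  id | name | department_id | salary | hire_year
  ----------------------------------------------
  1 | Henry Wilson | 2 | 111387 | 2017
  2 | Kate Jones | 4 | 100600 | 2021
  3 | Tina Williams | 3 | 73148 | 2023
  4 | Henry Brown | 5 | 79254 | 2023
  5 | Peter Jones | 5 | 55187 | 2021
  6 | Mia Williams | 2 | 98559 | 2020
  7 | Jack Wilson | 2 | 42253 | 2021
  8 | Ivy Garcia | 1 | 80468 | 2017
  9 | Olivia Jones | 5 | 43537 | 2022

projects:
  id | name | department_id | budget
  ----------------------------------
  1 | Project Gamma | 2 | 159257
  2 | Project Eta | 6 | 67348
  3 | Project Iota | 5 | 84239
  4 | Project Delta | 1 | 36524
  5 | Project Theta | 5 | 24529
SELECT name, hire_year, salary FROM employees WHERE hire_year < 2023 OR salary <= 96287

Execution result:
name | hire_year | salary
Henry Wilson | 2017 | 111387
Kate Jones | 2021 | 100600
Tina Williams | 2023 | 73148
Henry Brown | 2023 | 79254
Peter Jones | 2021 | 55187
Mia Williams | 2020 | 98559
Jack Wilson | 2021 | 42253
Ivy Garcia | 2017 | 80468
Olivia Jones | 2022 | 43537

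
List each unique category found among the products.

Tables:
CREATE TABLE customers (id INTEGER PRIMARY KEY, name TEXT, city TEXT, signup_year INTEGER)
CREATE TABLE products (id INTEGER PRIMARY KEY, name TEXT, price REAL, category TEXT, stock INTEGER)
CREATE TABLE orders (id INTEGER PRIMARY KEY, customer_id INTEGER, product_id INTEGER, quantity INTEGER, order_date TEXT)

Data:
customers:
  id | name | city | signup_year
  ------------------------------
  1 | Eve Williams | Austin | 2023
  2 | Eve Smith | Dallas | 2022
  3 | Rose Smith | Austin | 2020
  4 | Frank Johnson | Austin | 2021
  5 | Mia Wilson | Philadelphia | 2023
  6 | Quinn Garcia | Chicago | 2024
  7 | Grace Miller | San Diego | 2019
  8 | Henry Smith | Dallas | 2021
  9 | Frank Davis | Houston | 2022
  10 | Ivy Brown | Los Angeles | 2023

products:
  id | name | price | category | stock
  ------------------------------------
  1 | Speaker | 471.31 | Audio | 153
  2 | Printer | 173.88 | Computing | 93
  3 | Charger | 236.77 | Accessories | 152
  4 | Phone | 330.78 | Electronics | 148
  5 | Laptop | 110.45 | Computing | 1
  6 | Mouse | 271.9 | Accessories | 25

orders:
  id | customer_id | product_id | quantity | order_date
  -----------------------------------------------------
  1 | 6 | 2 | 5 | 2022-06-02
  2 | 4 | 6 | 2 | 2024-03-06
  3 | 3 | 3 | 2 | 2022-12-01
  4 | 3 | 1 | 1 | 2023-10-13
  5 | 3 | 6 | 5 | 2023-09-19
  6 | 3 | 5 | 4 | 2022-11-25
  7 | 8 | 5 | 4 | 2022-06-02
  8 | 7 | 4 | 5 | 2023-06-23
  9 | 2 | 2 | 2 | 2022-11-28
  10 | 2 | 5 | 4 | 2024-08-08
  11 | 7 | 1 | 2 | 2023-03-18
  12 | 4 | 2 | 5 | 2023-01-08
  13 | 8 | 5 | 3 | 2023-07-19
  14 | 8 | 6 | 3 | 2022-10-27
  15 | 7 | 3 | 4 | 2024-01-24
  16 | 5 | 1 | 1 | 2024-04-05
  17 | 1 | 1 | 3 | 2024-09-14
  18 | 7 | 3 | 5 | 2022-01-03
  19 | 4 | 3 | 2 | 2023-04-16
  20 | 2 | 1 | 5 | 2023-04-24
SELECT DISTINCT category FROM products

Execution result:
category
Audio
Computing
Accessories
Electronics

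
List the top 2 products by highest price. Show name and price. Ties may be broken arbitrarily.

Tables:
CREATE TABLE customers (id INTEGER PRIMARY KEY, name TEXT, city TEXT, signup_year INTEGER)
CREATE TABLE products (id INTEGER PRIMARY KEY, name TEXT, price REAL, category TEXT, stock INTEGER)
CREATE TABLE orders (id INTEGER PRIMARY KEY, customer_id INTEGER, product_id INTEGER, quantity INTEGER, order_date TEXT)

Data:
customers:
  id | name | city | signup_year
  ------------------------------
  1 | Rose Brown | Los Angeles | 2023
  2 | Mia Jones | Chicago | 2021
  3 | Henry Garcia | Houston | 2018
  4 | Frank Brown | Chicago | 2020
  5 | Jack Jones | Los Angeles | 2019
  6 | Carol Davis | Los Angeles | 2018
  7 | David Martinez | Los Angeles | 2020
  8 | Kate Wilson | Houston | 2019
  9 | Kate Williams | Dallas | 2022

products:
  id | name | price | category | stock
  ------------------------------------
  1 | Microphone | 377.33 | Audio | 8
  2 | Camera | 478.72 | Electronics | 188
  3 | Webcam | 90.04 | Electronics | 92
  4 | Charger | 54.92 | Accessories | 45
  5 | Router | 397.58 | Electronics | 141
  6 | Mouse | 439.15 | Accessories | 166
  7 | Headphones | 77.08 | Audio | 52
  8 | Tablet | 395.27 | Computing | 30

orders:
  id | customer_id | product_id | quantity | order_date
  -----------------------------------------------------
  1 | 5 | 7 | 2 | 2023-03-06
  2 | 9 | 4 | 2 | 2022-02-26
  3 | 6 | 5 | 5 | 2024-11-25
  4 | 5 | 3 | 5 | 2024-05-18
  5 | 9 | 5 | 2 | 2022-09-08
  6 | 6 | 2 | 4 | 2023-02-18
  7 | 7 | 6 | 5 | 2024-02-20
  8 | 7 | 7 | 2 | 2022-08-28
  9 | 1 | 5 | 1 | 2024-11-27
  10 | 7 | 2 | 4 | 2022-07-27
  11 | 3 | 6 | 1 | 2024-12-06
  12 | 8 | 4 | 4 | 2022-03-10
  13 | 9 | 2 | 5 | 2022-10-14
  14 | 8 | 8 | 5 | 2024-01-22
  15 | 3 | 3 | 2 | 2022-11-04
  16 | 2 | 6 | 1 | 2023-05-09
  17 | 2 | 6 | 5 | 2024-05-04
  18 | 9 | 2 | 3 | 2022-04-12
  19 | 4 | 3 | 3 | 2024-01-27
SELECT name, price FROM products ORDER BY price DESC LIMIT 2

Execution result:
name | price
Camera | 478.72
Mouse | 439.15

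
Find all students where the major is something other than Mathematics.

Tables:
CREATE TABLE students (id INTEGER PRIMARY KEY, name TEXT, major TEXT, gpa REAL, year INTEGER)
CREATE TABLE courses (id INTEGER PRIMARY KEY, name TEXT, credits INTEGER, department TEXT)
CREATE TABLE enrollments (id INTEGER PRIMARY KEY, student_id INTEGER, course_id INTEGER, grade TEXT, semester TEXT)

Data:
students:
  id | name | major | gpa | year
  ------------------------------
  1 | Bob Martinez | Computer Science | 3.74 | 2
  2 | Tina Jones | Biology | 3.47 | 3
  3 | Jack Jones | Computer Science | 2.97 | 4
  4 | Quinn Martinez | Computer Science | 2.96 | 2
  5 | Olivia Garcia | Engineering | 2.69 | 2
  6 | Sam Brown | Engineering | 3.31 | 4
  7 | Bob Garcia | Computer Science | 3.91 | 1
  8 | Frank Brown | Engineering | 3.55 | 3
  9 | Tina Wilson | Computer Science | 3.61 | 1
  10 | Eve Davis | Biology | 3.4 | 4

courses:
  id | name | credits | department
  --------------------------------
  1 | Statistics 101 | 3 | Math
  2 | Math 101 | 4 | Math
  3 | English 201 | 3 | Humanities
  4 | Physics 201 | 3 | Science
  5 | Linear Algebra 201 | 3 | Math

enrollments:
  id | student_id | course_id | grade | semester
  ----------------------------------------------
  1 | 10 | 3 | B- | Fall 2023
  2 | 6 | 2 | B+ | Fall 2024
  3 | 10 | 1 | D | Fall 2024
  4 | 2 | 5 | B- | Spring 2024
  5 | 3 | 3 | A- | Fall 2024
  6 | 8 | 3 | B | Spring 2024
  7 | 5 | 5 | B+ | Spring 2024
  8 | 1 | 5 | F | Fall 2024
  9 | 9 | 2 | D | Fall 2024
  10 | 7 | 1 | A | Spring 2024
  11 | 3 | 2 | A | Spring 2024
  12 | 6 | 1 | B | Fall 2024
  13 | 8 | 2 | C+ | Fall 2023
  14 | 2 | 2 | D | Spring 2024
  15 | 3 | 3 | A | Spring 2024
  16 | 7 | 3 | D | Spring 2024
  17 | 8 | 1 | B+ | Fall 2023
SELECT name, major FROM students WHERE major <> 'Mathematics'

Execution result:
name | major
Bob Martinez | Computer Science
Tina Jones | Biology
Jack Jones | Computer Science
Quinn Martinez | Computer Science
Olivia Garcia | Engineering
Sam Brown | Engineering
Bob Garcia | Computer Science
Frank Brown | Engineering
Tina Wilson | Computer Science
Eve Davis | Biology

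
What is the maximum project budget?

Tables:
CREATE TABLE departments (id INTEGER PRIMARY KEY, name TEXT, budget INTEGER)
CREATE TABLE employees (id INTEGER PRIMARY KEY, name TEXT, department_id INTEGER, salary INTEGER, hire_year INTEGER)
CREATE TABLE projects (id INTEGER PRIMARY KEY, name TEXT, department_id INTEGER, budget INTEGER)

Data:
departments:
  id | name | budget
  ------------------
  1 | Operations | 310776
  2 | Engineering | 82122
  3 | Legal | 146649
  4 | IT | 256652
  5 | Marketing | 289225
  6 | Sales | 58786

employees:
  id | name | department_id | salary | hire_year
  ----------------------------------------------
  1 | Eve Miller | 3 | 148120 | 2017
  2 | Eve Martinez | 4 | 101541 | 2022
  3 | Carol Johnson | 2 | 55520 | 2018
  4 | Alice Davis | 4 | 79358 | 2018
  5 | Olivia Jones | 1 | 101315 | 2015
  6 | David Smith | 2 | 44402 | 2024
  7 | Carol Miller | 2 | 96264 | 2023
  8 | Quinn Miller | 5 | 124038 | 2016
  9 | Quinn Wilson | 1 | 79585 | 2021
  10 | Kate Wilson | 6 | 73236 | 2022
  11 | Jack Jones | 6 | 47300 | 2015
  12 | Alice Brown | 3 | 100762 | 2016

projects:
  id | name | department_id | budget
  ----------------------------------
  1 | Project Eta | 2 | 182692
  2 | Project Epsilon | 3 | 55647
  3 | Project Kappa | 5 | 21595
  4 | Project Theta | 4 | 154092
SELECT MAX(budget) FROM projects

Execution result:
182692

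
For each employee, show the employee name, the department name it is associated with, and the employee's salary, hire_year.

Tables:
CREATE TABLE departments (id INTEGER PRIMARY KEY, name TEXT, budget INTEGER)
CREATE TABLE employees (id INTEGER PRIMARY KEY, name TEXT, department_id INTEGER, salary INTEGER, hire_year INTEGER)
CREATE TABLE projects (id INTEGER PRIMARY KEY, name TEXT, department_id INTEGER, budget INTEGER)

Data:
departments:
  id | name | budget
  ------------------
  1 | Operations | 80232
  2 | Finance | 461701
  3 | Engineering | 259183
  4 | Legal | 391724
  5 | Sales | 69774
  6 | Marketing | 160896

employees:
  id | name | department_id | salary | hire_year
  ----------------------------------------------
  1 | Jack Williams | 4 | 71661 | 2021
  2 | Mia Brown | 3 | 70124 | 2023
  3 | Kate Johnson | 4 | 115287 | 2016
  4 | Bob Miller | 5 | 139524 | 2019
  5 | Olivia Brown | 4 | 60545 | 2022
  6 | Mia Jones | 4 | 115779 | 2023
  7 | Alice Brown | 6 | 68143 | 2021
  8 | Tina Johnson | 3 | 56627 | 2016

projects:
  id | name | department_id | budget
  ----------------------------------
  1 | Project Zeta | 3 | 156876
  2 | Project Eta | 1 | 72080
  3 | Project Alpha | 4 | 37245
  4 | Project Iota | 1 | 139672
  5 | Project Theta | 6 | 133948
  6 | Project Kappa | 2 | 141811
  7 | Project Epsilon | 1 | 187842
SELECT c.name, p.name AS department, c.salary, c.hire_year FROM employees c JOIN departments p ON c.department_id = p.id

Execution result:
name | department | salary | hire_year
Jack Williams | Legal | 71661 | 2021
Mia Brown | Engineering | 70124 | 2023
Kate Johnson | Legal | 115287 | 2016
Bob Miller | Sales | 139524 | 2019
Olivia Brown | Legal | 60545 | 2022
Mia Jones | Legal | 115779 | 2023
Alice Brown | Marketing | 68143 | 2021
Tina Johnson | Engineering | 56627 | 2016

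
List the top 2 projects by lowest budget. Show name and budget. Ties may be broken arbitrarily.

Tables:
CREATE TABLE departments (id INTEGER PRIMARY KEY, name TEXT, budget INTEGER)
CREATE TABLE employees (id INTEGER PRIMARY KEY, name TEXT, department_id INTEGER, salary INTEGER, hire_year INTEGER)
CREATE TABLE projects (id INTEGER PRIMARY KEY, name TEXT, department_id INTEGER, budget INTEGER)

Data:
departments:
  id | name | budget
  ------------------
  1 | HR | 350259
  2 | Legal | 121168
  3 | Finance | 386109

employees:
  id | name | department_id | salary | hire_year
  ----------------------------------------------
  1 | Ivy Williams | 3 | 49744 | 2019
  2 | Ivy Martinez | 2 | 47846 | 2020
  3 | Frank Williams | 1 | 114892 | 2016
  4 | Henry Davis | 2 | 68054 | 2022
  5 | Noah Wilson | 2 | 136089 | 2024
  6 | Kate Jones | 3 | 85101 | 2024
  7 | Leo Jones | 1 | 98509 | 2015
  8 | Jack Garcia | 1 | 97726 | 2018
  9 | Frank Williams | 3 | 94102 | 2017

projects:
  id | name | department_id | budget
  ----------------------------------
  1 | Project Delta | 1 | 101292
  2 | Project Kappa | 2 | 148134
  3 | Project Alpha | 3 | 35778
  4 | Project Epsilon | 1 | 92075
SELECT name, budget FROM projects ORDER BY budget ASC LIMIT 2

Execution result:
name | budget
Project Alpha | 35778
Project Epsilon | 92075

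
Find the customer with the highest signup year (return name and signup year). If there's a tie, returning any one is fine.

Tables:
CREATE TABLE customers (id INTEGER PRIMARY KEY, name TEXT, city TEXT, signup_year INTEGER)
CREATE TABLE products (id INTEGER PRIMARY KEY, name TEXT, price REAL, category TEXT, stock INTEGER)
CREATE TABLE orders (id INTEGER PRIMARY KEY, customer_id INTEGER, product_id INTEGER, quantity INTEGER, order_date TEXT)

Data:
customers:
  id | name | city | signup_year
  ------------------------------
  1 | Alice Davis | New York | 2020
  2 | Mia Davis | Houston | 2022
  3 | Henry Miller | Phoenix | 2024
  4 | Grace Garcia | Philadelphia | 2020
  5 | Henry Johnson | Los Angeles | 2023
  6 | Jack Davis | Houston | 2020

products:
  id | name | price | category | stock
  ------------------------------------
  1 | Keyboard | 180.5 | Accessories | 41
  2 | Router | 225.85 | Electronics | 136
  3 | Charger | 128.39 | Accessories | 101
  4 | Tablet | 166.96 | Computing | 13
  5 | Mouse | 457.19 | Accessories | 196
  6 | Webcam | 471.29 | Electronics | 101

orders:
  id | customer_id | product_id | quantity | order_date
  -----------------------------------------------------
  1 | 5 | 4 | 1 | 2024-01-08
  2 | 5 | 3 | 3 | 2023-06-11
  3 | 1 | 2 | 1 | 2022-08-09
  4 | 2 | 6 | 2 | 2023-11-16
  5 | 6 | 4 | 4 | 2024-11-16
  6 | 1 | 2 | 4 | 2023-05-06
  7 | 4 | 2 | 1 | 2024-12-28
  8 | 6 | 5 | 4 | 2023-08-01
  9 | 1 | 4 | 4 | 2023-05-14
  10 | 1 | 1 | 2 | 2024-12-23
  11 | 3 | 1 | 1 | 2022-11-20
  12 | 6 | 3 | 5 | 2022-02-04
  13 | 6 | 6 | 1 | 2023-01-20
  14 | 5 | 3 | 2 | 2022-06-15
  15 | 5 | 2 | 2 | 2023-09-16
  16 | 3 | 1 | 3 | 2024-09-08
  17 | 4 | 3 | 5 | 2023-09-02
SELECT name, signup_year FROM customers ORDER BY signup_year DESC LIMIT 1

Execution result:
name | signup_year
Henry Miller | 2024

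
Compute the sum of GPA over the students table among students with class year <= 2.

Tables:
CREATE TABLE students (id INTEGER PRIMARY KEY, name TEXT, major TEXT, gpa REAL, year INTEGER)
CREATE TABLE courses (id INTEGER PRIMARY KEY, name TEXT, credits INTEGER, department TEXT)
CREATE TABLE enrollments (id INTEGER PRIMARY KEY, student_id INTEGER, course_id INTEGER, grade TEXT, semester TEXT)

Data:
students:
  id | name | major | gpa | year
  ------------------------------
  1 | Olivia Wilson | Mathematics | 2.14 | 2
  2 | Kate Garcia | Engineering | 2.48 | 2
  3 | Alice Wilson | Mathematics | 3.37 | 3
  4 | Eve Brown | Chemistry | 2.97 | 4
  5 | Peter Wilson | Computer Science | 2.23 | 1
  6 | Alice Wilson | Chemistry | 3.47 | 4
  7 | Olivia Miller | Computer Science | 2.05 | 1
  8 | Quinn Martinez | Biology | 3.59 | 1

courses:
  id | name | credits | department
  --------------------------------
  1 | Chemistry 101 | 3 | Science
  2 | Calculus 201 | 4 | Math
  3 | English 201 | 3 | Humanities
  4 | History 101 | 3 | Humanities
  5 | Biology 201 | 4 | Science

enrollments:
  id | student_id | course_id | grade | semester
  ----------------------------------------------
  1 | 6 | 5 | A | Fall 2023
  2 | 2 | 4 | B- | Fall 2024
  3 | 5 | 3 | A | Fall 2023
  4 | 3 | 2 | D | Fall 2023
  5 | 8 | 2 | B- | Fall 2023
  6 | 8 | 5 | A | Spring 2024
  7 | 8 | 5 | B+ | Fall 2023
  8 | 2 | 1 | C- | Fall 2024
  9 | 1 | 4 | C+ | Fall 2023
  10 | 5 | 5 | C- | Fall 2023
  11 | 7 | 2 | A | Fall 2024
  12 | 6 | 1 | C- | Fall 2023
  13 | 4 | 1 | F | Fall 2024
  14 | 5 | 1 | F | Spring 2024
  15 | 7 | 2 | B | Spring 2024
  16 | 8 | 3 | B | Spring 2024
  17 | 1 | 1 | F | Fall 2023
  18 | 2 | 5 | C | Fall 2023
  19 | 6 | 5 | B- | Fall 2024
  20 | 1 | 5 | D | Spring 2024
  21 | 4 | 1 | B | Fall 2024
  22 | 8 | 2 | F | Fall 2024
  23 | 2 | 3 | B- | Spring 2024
SELECT SUM(gpa) FROM students WHERE year <= 2

Execution result:
12.49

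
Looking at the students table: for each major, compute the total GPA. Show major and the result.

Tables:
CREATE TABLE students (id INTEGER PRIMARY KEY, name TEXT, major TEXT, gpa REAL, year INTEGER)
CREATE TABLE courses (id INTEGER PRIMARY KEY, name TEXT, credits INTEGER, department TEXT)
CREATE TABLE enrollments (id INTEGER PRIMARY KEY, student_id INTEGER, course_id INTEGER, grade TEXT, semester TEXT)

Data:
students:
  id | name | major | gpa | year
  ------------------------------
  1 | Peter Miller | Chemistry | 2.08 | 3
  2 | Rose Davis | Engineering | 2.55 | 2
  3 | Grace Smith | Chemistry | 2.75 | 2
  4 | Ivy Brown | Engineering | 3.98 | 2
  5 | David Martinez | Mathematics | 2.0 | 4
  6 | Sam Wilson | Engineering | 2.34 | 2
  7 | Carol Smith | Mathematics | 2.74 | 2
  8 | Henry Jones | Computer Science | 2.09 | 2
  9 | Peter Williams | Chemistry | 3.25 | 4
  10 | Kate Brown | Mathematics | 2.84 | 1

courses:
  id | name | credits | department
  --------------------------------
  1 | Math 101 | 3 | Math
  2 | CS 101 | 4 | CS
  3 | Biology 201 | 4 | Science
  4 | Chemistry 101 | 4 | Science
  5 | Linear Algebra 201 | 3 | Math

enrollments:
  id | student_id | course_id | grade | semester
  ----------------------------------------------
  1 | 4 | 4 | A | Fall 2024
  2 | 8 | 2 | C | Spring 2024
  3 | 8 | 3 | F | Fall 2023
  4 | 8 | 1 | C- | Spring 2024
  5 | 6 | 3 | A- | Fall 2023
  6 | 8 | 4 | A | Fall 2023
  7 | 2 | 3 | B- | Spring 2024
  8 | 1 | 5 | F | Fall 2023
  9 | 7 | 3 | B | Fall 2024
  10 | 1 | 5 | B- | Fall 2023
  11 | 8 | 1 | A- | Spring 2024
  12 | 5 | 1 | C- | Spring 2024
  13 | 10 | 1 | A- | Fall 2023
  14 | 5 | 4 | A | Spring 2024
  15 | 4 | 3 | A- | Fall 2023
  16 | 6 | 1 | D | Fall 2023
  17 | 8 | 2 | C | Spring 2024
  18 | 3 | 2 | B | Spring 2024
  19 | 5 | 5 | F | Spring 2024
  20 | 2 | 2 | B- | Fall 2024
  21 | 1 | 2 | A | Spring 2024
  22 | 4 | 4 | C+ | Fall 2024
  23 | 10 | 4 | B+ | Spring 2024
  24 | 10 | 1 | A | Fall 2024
SELECT major, SUM(gpa) AS sum_gpa FROM students GROUP BY major

Execution result:
major | sum_gpa
Chemistry | 8.08
Computer Science | 2.09
Engineering | 8.87
Mathematics | 7.58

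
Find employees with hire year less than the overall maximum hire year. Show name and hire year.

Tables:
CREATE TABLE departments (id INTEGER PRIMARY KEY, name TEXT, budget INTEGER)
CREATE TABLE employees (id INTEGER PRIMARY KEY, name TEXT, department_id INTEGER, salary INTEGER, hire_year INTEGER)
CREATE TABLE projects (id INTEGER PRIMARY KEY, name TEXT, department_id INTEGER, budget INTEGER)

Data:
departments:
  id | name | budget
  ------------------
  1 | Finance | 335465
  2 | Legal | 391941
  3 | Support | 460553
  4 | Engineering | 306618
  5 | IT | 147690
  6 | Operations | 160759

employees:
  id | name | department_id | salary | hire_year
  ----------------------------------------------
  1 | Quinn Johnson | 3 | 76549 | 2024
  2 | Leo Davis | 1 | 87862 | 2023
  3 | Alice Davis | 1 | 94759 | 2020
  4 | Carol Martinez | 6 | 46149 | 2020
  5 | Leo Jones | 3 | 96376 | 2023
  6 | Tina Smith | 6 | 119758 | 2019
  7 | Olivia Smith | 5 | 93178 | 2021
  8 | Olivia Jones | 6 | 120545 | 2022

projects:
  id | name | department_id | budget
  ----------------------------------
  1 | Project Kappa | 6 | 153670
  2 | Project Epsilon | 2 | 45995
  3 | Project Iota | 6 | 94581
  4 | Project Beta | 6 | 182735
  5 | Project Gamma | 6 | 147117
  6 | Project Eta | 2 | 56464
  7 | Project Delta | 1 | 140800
SELECT name, hire_year FROM employees WHERE hire_year < (SELECT MAX(hire_year) FROM employees)

Execution result:
name | hire_year
Leo Davis | 2023
Alice Davis | 2020
Carol Martinez | 2020
Leo Jones | 2023
Tina Smith | 2019
Olivia Smith | 2021
Olivia Jones | 2022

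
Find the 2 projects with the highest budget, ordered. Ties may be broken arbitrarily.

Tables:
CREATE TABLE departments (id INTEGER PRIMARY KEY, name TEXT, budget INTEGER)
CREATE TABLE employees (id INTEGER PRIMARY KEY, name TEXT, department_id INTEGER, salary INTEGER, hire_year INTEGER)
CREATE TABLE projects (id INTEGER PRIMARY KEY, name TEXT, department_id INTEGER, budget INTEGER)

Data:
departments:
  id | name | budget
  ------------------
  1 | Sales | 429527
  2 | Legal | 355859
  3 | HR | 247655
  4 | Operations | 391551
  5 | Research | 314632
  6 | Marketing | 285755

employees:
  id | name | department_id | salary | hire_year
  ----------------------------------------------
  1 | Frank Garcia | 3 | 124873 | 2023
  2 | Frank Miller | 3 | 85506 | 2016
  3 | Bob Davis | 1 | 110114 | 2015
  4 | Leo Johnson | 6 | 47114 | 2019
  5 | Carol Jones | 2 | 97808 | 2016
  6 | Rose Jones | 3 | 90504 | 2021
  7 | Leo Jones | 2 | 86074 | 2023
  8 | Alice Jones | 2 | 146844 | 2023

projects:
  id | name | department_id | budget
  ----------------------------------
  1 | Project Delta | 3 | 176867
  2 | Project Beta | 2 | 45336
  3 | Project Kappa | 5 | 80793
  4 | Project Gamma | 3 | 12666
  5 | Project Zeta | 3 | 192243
SELECT name, budget FROM projects ORDER BY budget DESC LIMIT 2

Execution result:
name | budget
Project Zeta | 192243
Project Delta | 176867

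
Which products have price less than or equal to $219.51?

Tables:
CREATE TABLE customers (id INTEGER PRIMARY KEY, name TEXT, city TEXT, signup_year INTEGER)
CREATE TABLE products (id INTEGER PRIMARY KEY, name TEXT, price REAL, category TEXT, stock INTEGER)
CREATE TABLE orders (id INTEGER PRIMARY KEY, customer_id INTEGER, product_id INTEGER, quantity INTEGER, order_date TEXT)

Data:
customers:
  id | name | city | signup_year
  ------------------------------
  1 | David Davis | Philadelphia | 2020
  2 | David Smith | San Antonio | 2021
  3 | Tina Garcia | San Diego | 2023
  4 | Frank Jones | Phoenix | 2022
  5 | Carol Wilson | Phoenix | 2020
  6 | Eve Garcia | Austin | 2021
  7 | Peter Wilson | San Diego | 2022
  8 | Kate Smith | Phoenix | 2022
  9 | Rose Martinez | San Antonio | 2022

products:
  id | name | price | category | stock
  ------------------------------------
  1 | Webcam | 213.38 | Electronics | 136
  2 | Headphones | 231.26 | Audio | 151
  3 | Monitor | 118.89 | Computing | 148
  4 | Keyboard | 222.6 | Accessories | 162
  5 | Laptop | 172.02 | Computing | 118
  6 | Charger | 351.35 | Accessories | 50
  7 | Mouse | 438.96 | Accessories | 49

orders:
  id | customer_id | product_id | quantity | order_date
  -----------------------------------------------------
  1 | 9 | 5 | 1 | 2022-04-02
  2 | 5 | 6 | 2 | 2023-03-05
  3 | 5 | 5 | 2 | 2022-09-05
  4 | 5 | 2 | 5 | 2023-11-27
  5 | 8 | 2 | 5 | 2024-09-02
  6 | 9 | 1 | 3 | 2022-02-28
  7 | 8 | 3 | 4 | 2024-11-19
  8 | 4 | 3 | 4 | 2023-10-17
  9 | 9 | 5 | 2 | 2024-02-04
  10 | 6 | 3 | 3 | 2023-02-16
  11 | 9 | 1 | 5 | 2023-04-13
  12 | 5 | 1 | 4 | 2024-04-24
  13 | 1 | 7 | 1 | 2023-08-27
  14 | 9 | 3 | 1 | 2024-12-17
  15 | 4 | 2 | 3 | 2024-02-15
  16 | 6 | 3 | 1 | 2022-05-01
SELECT name, price FROM products WHERE price <= 219.51

Execution result:
name | price
Webcam | 213.38
Monitor | 118.89
Laptop | 172.02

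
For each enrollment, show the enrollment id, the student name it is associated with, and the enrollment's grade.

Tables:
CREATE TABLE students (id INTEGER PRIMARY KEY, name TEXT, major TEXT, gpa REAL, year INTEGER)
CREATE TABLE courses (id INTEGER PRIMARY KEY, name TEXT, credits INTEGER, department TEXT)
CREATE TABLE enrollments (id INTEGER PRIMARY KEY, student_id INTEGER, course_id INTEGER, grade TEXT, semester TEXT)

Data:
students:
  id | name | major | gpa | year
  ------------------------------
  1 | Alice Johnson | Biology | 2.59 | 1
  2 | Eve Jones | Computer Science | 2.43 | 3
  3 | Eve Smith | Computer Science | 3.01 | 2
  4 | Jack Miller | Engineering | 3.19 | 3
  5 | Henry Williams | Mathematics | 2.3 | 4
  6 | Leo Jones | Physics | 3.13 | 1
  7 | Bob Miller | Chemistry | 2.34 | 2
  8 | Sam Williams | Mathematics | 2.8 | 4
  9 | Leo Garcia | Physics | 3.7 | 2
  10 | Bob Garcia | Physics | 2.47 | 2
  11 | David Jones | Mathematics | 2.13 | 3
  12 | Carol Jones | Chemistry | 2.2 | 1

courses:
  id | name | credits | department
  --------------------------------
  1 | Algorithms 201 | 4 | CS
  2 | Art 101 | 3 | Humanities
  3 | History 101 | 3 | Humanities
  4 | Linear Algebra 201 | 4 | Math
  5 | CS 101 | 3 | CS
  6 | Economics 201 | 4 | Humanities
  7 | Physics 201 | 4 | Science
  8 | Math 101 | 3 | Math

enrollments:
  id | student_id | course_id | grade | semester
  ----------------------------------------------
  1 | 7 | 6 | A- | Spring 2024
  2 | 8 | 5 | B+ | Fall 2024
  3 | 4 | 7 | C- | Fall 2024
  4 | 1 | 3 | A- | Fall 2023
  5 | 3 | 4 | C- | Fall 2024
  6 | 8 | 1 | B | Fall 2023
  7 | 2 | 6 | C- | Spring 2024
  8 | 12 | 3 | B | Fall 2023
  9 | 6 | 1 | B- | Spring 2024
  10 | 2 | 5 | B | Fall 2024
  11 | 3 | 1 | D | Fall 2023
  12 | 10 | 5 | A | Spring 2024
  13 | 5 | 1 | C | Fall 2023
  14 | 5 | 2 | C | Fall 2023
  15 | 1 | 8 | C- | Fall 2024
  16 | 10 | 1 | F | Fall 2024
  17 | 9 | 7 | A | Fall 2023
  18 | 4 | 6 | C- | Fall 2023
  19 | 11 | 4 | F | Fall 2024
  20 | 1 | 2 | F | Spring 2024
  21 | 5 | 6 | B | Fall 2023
SELECT c.id, p.name AS student, c.grade FROM enrollments c JOIN students p ON c.student_id = p.id

Execution result:
id | student | grade
1 | Bob Miller | A-
2 | Sam Williams | B+
3 | Jack Miller | C-
4 | Alice Johnson | A-
5 | Eve Smith | C-
6 | Sam Williams | B
7 | Eve Jones | C-
8 | Carol Jones | B
9 | Leo Jones | B-
10 | Eve Jones | B
11 | Eve Smith | D
12 | Bob Garcia | A
13 | Henry Williams | C
14 | Henry Williams | C
15 | Alice Johnson | C-
16 | Bob Garcia | F
17 | Leo Garcia | A
18 | Jack Miller | C-
19 | David Jones | F
20 | Alice Johnson | F
21 | Henry Williams | B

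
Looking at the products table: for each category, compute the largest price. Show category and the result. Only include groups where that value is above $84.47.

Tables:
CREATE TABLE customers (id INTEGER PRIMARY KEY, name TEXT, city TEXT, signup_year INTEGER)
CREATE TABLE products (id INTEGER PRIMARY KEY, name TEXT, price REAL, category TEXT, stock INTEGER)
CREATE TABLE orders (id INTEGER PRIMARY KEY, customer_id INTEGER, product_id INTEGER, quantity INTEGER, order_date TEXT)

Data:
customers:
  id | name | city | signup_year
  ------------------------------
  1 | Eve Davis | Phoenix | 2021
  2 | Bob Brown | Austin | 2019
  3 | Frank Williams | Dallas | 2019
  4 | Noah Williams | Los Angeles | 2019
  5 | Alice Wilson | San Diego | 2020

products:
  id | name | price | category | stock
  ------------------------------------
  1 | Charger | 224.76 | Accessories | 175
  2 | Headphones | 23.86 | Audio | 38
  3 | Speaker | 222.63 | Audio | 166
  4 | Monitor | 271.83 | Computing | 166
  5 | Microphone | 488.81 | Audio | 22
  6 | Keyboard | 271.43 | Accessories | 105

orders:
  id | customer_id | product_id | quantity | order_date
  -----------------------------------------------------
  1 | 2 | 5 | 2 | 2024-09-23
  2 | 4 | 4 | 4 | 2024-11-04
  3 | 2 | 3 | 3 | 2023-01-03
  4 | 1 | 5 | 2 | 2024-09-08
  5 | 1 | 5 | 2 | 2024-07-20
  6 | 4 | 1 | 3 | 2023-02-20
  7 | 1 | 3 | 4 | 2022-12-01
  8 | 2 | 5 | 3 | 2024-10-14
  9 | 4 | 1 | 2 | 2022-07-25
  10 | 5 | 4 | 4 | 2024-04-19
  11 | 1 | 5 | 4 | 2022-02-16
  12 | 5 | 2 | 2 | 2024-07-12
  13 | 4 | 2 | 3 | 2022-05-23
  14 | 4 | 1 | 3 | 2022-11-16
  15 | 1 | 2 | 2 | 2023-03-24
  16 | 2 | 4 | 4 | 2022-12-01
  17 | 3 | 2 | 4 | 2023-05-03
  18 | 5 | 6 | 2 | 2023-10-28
SELECT category, MAX(price) AS max_price FROM products GROUP BY category HAVING MAX(price) > 84.47

Execution result:
category | max_price
Accessories | 271.43
Audio | 488.81
Computing | 271.83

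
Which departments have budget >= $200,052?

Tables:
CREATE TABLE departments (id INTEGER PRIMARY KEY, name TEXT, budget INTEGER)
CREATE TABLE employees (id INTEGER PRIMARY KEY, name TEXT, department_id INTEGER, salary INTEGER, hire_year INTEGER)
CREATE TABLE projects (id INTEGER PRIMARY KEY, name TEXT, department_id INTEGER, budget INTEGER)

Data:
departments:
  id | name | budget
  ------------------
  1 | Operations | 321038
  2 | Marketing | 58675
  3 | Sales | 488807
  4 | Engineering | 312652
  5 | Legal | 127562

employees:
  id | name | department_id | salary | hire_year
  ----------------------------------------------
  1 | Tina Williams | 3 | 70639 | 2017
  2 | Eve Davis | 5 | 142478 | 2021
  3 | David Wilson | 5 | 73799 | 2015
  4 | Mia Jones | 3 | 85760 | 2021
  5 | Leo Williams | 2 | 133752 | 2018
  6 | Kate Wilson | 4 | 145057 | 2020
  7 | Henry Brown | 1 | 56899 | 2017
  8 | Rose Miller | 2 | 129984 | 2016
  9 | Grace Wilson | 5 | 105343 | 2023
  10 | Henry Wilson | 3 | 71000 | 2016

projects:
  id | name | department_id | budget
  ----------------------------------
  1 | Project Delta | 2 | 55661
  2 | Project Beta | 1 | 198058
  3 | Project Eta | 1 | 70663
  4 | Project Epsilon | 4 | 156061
SELECT name, budget FROM departments WHERE budget >= 200052

Execution result:
name | budget
Operations | 321038
Sales | 488807
Engineering | 312652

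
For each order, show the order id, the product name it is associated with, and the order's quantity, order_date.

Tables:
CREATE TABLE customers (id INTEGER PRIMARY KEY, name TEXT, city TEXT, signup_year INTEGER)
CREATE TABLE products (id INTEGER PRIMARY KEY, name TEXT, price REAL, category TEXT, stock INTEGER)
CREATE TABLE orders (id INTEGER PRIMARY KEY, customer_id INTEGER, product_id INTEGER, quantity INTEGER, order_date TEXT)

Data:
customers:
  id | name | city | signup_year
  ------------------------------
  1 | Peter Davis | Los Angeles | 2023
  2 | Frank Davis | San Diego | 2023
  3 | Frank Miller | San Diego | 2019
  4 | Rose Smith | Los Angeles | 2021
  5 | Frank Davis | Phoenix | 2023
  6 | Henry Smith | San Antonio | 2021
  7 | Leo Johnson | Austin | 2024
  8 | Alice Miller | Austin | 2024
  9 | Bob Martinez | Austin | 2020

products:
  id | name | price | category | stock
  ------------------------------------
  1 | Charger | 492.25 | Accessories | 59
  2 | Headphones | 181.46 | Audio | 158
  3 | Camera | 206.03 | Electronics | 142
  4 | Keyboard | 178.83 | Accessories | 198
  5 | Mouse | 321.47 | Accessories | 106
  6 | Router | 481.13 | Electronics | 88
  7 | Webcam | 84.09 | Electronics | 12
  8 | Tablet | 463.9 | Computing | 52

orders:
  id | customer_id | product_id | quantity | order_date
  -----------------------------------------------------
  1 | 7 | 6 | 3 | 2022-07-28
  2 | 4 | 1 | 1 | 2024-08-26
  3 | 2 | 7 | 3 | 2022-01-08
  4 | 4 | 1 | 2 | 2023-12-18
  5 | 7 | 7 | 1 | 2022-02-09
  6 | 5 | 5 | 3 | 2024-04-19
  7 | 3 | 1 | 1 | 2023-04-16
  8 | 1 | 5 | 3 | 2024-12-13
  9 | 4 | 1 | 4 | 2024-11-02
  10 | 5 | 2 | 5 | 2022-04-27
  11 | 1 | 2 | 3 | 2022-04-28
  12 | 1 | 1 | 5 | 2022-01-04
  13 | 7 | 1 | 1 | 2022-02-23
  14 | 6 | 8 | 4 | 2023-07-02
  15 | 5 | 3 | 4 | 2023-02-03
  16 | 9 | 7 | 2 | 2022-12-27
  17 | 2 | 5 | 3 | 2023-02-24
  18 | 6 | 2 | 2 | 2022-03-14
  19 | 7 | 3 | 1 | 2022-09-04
SELECT c.id, p.name AS product, c.quantity, c.order_date FROM orders c JOIN products p ON c.product_id = p.id

Execution result:
id | product | quantity | order_date
1 | Router | 3 | 2022-07-28
2 | Charger | 1 | 2024-08-26
3 | Webcam | 3 | 2022-01-08
4 | Charger | 2 | 2023-12-18
5 | Webcam | 1 | 2022-02-09
6 | Mouse | 3 | 2024-04-19
7 | Charger | 1 | 2023-04-16
8 | Mouse | 3 | 2024-12-13
9 | Charger | 4 | 2024-11-02
10 | Headphones | 5 | 2022-04-27
11 | Headphones | 3 | 2022-04-28
12 | Charger | 5 | 2022-01-04
13 | Charger | 1 | 2022-02-23
14 | Tablet | 4 | 2023-07-02
15 | Camera | 4 | 2023-02-03
16 | Webcam | 2 | 2022-12-27
17 | Mouse | 3 | 2023-02-24
18 | Headphones | 2 | 2022-03-14
19 | Camera | 1 | 2022-09-04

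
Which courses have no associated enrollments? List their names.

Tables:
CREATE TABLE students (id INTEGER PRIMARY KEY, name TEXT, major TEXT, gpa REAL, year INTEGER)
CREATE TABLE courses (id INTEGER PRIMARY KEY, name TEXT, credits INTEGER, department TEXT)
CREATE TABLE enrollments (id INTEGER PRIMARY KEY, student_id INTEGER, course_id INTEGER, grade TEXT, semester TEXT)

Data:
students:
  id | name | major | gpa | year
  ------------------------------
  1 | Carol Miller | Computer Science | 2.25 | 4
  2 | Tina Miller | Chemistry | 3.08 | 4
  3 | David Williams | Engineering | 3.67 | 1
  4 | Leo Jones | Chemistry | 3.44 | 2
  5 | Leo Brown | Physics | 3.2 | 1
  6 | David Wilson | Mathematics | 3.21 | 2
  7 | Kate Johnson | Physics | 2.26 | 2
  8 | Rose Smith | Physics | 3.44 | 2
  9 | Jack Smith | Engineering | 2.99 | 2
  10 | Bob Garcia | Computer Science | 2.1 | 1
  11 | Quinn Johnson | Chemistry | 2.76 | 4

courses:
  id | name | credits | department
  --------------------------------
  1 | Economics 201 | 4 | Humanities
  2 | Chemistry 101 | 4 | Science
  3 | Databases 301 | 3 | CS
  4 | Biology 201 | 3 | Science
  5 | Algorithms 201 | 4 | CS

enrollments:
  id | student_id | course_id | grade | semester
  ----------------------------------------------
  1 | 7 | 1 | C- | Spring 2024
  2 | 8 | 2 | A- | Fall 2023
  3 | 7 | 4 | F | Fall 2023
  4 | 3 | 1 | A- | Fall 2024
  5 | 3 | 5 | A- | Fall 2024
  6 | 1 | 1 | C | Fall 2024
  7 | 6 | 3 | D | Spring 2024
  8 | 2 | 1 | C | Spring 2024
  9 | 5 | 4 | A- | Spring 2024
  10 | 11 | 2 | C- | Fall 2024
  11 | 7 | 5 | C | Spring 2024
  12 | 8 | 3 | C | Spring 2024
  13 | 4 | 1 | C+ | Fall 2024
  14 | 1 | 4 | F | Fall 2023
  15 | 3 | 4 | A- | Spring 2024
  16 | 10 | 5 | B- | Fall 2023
SELECT p.name FROM courses p LEFT JOIN enrollments c ON c.course_id = p.id WHERE c.id IS NULL

Execution result:
(no rows)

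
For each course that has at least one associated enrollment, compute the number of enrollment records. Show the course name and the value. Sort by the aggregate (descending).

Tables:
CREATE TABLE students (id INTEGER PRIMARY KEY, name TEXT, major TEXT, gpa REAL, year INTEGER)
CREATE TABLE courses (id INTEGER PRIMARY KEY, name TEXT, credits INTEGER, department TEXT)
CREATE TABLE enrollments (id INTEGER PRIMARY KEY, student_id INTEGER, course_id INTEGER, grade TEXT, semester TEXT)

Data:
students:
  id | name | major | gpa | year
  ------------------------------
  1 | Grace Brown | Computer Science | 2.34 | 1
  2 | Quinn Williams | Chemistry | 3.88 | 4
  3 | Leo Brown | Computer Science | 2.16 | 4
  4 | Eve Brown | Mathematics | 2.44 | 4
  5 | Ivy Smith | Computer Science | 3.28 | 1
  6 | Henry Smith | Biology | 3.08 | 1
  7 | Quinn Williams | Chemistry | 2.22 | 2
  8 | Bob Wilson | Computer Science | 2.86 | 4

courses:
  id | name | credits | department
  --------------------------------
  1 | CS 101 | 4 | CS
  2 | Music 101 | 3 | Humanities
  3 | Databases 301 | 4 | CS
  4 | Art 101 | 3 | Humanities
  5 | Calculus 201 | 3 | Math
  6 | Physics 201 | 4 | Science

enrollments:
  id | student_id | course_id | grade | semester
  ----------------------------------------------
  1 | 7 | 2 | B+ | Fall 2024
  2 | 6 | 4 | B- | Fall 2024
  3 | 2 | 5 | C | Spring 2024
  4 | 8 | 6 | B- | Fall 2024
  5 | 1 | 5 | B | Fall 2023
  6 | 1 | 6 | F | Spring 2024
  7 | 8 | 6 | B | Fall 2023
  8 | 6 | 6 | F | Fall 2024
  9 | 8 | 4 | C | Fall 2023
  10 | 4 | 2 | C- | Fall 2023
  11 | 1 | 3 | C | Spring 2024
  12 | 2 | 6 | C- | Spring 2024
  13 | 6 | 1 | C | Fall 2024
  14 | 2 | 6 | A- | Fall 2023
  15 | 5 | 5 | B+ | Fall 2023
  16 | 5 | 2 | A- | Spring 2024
SELECT p.name, COUNT(*) AS n FROM enrollments c JOIN courses p ON c.course_id = p.id GROUP BY p.id, p.name ORDER BY n DESC

Execution result:
name | n
Physics 201 | 6
Music 101 | 3
Calculus 201 | 3
Art 101 | 2
CS 101 | 1
Databases 301 | 1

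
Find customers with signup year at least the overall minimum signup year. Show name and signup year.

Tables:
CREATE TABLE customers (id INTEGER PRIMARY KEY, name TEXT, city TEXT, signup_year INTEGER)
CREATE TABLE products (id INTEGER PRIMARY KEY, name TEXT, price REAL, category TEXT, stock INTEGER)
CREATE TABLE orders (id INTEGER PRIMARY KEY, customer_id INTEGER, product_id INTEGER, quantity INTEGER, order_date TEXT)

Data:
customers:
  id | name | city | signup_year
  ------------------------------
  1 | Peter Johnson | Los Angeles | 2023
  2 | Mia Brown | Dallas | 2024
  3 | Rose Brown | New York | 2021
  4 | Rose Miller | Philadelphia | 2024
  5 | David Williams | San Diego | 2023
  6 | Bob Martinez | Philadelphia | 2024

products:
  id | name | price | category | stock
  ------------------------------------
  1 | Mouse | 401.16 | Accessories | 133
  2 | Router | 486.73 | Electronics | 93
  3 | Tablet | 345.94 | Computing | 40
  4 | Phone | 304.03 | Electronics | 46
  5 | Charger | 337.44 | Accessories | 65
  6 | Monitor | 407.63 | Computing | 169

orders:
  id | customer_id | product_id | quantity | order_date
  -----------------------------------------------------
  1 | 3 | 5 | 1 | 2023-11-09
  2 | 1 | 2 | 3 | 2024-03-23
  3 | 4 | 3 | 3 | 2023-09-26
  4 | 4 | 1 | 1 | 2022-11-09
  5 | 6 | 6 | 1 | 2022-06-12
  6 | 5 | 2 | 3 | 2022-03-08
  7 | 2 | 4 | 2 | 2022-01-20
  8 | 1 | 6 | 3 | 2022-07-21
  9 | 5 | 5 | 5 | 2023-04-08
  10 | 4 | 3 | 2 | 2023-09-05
SELECT name, signup_year FROM customers WHERE signup_year >= (SELECT MIN(signup_year) FROM customers)

Execution result:
name | signup_year
Peter Johnson | 2023
Mia Brown | 2024
Rose Brown | 2021
Rose Miller | 2024
David Williams | 2023
Bob Martinez | 2024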